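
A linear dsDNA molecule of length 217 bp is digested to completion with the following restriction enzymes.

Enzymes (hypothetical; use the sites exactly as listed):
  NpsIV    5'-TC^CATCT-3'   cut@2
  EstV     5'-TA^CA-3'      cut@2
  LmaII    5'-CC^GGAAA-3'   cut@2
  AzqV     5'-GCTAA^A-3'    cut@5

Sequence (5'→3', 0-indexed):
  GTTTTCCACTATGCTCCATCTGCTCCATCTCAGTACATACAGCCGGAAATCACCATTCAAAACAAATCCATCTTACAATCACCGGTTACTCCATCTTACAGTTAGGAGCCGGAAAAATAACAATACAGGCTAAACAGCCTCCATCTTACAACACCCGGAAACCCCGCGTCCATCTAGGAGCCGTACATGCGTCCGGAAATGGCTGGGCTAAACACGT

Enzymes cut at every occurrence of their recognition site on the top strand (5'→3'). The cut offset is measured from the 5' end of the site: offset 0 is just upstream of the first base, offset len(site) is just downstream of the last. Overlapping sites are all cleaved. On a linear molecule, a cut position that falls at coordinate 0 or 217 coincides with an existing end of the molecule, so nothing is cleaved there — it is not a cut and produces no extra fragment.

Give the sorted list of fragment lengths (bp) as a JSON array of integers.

Site scan:
  NpsIV TCCATCT/2: at [14, 23, 66, 89, 139, 168] ⇒ [16, 25, 68, 91, 141, 170]
  EstV TACA/2: at [33, 37, 73, 96, 123, 146, 183] ⇒ [35, 39, 75, 98, 125, 148, 185]
  LmaII CCGGAAA/2: at [42, 108, 154, 192] ⇒ [44, 110, 156, 194]
  AzqV GCTAAA/5: at [128, 206] ⇒ [133, 211]

Pooled cuts: [16, 25, 35, 39, 44, 68, 75, 91, 98, 110, 125, 133, 141, 148, 156, 170, 185, 194, 211]

Fragments:
  [0,16): 16 bp
  [16,25): 9 bp
  [25,35): 10 bp
  [35,39): 4 bp
  [39,44): 5 bp
  [44,68): 24 bp
  [68,75): 7 bp
  [75,91): 16 bp
  [91,98): 7 bp
  [98,110): 12 bp
  [110,125): 15 bp
  [125,133): 8 bp
  [133,141): 8 bp
  [141,148): 7 bp
  [148,156): 8 bp
  [156,170): 14 bp
  [170,185): 15 bp
  [185,194): 9 bp
  [194,211): 17 bp
  [211,217): 6 bp

[4,5,6,7,7,7,8,8,8,9,9,10,12,14,15,15,16,16,17,24]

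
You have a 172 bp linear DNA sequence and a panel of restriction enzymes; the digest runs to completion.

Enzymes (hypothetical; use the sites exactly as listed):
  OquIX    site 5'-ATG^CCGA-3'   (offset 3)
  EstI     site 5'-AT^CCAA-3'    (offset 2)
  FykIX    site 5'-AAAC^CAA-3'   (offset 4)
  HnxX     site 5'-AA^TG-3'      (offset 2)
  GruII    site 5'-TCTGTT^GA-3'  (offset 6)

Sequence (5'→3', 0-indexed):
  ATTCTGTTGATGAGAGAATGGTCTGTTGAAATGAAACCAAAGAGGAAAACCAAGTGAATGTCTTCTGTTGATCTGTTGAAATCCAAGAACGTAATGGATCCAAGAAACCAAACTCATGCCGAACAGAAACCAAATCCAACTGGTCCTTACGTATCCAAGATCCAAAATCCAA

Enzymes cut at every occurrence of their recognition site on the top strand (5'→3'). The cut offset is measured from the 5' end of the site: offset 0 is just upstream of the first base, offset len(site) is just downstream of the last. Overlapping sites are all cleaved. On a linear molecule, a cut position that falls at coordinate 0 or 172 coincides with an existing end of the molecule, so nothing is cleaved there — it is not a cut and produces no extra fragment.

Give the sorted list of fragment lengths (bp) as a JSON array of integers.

[4,4,5,5,5,6,7,7,8,8,8,9,9,10,10,11,12,12,13,19]

Per-enzyme occurrences:
  OquIX (ATGCCGA, off=3): starts [115] → cuts [118]
  EstI (ATCCAA, off=2): starts [80, 97, 133, 152, 159, 166] → cuts [82, 99, 135, 154, 161, 168]
  FykIX (AAACCAA, off=4): starts [33, 46, 104, 126] → cuts [37, 50, 108, 130]
  HnxX (AATG, off=2): starts [16, 29, 56, 92] → cuts [18, 31, 58, 94]
  GruII (TCTGTTGA, off=6): starts [2, 21, 63, 71] → cuts [8, 27, 69, 77]

All cut coordinates (distinct, sorted): [8, 18, 27, 31, 37, 50, 58, 69, 77, 82, 94, 99, 108, 118, 130, 135, 154, 161, 168]

Fragment lengths:
  [0,8): 8 bp
  [8,18): 10 bp
  [18,27): 9 bp
  [27,31): 4 bp
  [31,37): 6 bp
  [37,50): 13 bp
  [50,58): 8 bp
  [58,69): 11 bp
  [69,77): 8 bp
  [77,82): 5 bp
  [82,94): 12 bp
  [94,99): 5 bp
  [99,108): 9 bp
  [108,118): 10 bp
  [118,130): 12 bp
  [130,135): 5 bp
  [135,154): 19 bp
  [154,161): 7 bp
  [161,168): 7 bp
  [168,172): 4 bp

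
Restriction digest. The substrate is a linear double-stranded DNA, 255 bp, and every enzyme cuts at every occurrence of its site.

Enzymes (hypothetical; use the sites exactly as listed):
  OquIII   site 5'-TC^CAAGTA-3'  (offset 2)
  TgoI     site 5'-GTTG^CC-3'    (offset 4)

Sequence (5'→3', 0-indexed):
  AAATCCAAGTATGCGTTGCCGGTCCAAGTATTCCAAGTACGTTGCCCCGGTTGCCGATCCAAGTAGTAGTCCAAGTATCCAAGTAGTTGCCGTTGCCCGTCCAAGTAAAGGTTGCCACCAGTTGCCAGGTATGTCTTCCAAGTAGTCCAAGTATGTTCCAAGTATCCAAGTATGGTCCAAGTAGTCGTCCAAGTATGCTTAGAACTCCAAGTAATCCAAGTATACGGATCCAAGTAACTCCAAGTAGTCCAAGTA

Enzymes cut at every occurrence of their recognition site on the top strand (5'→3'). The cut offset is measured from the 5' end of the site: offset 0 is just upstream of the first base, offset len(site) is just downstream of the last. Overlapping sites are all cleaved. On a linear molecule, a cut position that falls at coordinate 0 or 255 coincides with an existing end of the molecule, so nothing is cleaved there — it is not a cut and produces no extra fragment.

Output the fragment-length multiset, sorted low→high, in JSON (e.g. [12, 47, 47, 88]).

[5,6,6,6,6,6,8,8,9,9,9,9,9,10,10,10,11,11,11,12,12,13,13,14,14,18]

Site scan:
  OquIII (TCCAAGTA, off=2): starts [3, 22, 31, 57, 69, 77, 99, 136, 145, 156, 164, 175, 187, 205, 214, 228, 238, 247] → cuts [5, 24, 33, 59, 71, 79, 101, 138, 147, 158, 166, 177, 189, 207, 216, 230, 240, 249]
  TgoI (GTTGCC, off=4): starts [14, 40, 49, 85, 91, 110, 120] → cuts [18, 44, 53, 89, 95, 114, 124]

Pooled cuts: [5, 18, 24, 33, 44, 53, 59, 71, 79, 89, 95, 101, 114, 124, 138, 147, 158, 166, 177, 189, 207, 216, 230, 240, 249]

Fragments:
  [0,5): 5 bp
  [5,18): 13 bp
  [18,24): 6 bp
  [24,33): 9 bp
  [33,44): 11 bp
  [44,53): 9 bp
  [53,59): 6 bp
  [59,71): 12 bp
  [71,79): 8 bp
  [79,89): 10 bp
  [89,95): 6 bp
  [95,101): 6 bp
  [101,114): 13 bp
  [114,124): 10 bp
  [124,138): 14 bp
  [138,147): 9 bp
  [147,158): 11 bp
  [158,166): 8 bp
  [166,177): 11 bp
  [177,189): 12 bp
  [189,207): 18 bp
  [207,216): 9 bp
  [216,230): 14 bp
  [230,240): 10 bp
  [240,249): 9 bp
  [249,255): 6 bp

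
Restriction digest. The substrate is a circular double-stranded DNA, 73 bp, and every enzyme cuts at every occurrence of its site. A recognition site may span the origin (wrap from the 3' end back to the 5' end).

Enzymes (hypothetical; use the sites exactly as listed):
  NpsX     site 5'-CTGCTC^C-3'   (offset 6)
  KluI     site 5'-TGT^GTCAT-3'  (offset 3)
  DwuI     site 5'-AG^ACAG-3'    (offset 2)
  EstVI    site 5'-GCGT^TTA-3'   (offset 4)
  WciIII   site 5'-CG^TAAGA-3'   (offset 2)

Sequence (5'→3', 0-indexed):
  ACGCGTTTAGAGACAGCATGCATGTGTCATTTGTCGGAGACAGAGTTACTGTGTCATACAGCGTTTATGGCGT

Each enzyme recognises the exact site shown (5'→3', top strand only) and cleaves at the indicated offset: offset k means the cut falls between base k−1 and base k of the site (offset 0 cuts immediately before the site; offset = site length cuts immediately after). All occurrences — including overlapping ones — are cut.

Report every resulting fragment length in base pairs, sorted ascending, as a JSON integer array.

[6,12,13,13,14,15]

Site scan:
  NpsX (CTGCTCC, off=6): no sites
  KluI TGTGTCAT/3: at [22, 49] ⇒ [25, 52]
  DwuI AGACAG/2: at [10, 37] ⇒ [12, 39]
  EstVI GCGTTTA/4: at [2, 60] ⇒ [6, 64]
  WciIII (CGTAAGA, off=2): no sites

All cut coordinates (distinct, sorted): [6, 12, 25, 39, 52, 64]

Fragments:
  6→12: 6 bp
  12→25: 13 bp
  25→39: 14 bp
  39→52: 13 bp
  52→64: 12 bp
  64→6 (wrap): 73-64+6 = 15 bp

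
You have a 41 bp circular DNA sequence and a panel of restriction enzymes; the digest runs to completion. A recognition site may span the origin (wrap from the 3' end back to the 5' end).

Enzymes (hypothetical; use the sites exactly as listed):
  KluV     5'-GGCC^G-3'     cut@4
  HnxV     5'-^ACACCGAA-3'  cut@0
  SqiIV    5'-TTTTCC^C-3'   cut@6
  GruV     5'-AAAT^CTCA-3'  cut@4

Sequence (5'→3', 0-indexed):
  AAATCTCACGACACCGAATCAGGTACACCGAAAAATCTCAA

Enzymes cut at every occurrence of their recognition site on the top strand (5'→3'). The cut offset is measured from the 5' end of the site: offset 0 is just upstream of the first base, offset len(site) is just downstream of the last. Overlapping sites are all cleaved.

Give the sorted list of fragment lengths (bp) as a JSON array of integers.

[6,9,12,14]

Site scan:
  KluV (GGCCG, off=4): no sites
  HnxV (ACACCGAA, off=0): starts [10, 24] → cuts [10, 24]
  SqiIV (TTTTCCC, off=6): no sites
  GruV (AAATCTCA, off=4): starts [0, 32] → cuts [4, 36]

All cut coordinates (distinct, sorted): [4, 10, 24, 36]

Fragments:
  4→10: 6 bp
  10→24: 14 bp
  24→36: 12 bp
  36→4 (wrap): 41-36+4 = 9 bp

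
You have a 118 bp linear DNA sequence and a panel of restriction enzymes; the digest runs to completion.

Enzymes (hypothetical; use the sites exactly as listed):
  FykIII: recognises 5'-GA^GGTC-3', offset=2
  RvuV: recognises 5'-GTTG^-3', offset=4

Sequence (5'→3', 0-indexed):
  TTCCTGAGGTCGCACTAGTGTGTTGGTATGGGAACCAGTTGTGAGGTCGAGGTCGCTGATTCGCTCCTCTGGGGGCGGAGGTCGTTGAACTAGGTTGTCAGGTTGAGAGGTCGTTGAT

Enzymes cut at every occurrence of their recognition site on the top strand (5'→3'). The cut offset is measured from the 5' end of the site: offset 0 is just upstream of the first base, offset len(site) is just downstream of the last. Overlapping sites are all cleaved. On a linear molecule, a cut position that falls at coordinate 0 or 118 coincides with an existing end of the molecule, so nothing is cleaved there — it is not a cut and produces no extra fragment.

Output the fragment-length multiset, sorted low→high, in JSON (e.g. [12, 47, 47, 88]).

Per-enzyme occurrences:
  FykIII (GAGGTC, off=2): starts [5, 42, 48, 77, 106] → cuts [7, 44, 50, 79, 108]
  RvuV (GTTG, off=4): starts [21, 37, 83, 93, 101, 112] → cuts [25, 41, 87, 97, 105, 116]

All cut coordinates (distinct, sorted): [7, 25, 41, 44, 50, 79, 87, 97, 105, 108, 116]

Fragment lengths:
  [0,7): 7 bp
  [7,25): 18 bp
  [25,41): 16 bp
  [41,44): 3 bp
  [44,50): 6 bp
  [50,79): 29 bp
  [79,87): 8 bp
  [87,97): 10 bp
  [97,105): 8 bp
  [105,108): 3 bp
  [108,116): 8 bp
  [116,118): 2 bp

[2,3,3,6,7,8,8,8,10,16,18,29]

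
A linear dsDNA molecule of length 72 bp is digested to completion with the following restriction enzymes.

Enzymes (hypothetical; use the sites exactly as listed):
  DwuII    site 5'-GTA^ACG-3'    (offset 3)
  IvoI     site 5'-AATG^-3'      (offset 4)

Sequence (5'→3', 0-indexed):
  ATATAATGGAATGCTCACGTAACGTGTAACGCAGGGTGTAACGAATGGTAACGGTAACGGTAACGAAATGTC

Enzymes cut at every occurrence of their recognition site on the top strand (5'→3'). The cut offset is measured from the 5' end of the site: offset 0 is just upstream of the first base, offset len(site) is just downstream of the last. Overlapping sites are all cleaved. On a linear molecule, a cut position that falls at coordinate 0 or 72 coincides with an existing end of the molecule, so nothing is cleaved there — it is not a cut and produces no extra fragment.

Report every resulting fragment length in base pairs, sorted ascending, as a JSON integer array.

Site scan:
  DwuII GTAACG/3: at [18, 25, 37, 47, 53, 59] ⇒ [21, 28, 40, 50, 56, 62]
  IvoI AATG/4: at [4, 9, 43, 66] ⇒ [8, 13, 47, 70]

All cut coordinates (distinct, sorted): [8, 13, 21, 28, 40, 47, 50, 56, 62, 70]

Fragments:
  [0,8): 8 bp
  [8,13): 5 bp
  [13,21): 8 bp
  [21,28): 7 bp
  [28,40): 12 bp
  [40,47): 7 bp
  [47,50): 3 bp
  [50,56): 6 bp
  [56,62): 6 bp
  [62,70): 8 bp
  [70,72): 2 bp

[2,3,5,6,6,7,7,8,8,8,12]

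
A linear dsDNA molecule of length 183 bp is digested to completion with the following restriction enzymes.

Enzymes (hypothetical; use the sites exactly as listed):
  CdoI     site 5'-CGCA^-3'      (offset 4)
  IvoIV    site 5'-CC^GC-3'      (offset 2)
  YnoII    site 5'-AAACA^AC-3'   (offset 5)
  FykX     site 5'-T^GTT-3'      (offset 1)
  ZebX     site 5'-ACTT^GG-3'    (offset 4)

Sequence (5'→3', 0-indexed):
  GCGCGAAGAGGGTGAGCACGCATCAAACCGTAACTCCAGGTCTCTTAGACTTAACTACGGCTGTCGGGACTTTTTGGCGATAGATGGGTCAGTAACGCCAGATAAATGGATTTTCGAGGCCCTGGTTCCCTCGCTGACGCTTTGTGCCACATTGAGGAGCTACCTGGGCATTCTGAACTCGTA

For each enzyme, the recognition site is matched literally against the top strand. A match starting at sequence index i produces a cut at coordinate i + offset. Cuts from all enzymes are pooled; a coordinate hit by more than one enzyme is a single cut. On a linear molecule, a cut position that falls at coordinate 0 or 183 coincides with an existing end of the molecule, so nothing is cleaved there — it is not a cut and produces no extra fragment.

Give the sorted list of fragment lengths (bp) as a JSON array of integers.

[22,161]

Per-enzyme occurrences:
  CdoI (CGCA, off=4): starts [18] → cuts [22]
  IvoIV (CCGC, off=2): no sites
  YnoII (AAACAAC, off=5): no sites
  FykX (TGTT, off=1): no sites
  ZebX (ACTTGG, off=4): no sites

Pooled cuts: [22]

Fragment lengths:
  [0,22): 22 bp
  [22,183): 161 bp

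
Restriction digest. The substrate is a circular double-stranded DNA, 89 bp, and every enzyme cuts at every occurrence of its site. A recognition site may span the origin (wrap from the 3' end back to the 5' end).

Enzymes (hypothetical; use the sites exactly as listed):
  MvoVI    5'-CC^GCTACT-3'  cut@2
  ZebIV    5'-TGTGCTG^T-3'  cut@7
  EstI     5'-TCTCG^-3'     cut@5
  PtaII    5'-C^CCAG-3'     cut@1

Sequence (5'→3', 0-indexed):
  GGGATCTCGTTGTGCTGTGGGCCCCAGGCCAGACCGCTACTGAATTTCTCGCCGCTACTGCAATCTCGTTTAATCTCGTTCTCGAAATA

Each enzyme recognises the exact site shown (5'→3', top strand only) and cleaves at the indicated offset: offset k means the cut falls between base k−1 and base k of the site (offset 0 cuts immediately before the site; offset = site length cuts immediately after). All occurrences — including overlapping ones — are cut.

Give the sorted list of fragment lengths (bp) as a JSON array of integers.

Scan for sites:
  MvoVI (CCGCTACT, off=2): starts [33, 51] → cuts [35, 53]
  ZebIV (TGTGCTGT, off=7): starts [10] → cuts [17]
  EstI (TCTCG, off=5): starts [4, 46, 63, 73, 79] → cuts [9, 51, 68, 78, 84]
  PtaII (CCCAG, off=1): starts [22] → cuts [23]

All cut coordinates (distinct, sorted): [9, 17, 23, 35, 51, 53, 68, 78, 84]

Fragments:
  9→17: 8 bp
  17→23: 6 bp
  23→35: 12 bp
  35→51: 16 bp
  51→53: 2 bp
  53→68: 15 bp
  68→78: 10 bp
  78→84: 6 bp
  84→9 (wrap): 89-84+9 = 14 bp

[2,6,6,8,10,12,14,15,16]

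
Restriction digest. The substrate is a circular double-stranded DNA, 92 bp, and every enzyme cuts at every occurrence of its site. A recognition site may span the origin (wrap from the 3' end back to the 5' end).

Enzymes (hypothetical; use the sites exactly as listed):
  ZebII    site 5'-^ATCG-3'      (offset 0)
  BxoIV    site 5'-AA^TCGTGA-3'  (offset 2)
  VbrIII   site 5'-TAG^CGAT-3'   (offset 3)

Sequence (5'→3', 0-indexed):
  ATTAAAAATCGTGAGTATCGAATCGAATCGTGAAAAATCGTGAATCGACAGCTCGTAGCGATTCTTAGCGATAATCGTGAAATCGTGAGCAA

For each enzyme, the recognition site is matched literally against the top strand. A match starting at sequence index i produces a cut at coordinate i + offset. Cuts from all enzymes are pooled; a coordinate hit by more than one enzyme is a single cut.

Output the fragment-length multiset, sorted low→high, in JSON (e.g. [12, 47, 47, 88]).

[1,1,1,1,1,5,5,5,6,7,8,9,10,15,17]

Site scan:
  ZebII ATCG/0: at [7, 16, 21, 26, 36, 43, 73, 81] ⇒ [7, 16, 21, 26, 36, 43, 73, 81]
  BxoIV AATCGTGA/2: at [6, 25, 35, 72, 80] ⇒ [8, 27, 37, 74, 82]
  VbrIII TAGCGAT/3: at [55, 65] ⇒ [58, 68]

All cut coordinates (distinct, sorted): [7, 8, 16, 21, 26, 27, 36, 37, 43, 58, 68, 73, 74, 81, 82]

Fragment lengths:
  7→8: 1 bp
  8→16: 8 bp
  16→21: 5 bp
  21→26: 5 bp
  26→27: 1 bp
  27→36: 9 bp
  36→37: 1 bp
  37→43: 6 bp
  43→58: 15 bp
  58→68: 10 bp
  68→73: 5 bp
  73→74: 1 bp
  74→81: 7 bp
  81→82: 1 bp
  82→7 (wrap): 92-82+7 = 17 bp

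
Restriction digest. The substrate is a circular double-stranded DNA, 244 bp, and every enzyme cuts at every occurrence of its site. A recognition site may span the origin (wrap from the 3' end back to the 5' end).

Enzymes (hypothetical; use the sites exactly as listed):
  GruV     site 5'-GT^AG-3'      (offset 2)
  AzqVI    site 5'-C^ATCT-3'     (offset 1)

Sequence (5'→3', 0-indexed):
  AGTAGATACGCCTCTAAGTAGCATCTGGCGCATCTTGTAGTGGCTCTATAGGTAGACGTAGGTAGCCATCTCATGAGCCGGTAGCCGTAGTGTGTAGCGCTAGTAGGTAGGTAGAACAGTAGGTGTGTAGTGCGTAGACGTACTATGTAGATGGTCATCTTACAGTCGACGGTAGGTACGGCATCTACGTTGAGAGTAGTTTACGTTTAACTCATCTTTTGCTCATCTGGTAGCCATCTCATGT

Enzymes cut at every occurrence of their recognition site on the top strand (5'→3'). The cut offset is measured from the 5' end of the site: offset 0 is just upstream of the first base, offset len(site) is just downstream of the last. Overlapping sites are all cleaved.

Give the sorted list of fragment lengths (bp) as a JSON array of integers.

Scan for sites:
  GruV GTAG/2: at [1, 17, 36, 51, 57, 61, 80, 86, 93, 102, 106, 110, 118, 126, 133, 146, 171, 195, 229, 242] ⇒ [0, 3, 19, 38, 53, 59, 63, 82, 88, 95, 104, 108, 112, 120, 128, 135, 148, 173, 197, 231]
  AzqVI CATCT/1: at [21, 30, 66, 155, 181, 212, 223, 234] ⇒ [22, 31, 67, 156, 182, 213, 224, 235]

Pooled cuts: [0, 3, 19, 22, 31, 38, 53, 59, 63, 67, 82, 88, 95, 104, 108, 112, 120, 128, 135, 148, 156, 173, 182, 197, 213, 224, 231, 235]

Fragments:
  0→3: 3 bp
  3→19: 16 bp
  19→22: 3 bp
  22→31: 9 bp
  31→38: 7 bp
  38→53: 15 bp
  53→59: 6 bp
  59→63: 4 bp
  63→67: 4 bp
  67→82: 15 bp
  82→88: 6 bp
  88→95: 7 bp
  95→104: 9 bp
  104→108: 4 bp
  108→112: 4 bp
  112→120: 8 bp
  120→128: 8 bp
  128→135: 7 bp
  135→148: 13 bp
  148→156: 8 bp
  156→173: 17 bp
  173→182: 9 bp
  182→197: 15 bp
  197→213: 16 bp
  213→224: 11 bp
  224→231: 7 bp
  231→235: 4 bp
  235→0 (wrap): 244-235+0 = 9 bp

[3,3,4,4,4,4,4,6,6,7,7,7,7,8,8,8,9,9,9,9,11,13,15,15,15,16,16,17]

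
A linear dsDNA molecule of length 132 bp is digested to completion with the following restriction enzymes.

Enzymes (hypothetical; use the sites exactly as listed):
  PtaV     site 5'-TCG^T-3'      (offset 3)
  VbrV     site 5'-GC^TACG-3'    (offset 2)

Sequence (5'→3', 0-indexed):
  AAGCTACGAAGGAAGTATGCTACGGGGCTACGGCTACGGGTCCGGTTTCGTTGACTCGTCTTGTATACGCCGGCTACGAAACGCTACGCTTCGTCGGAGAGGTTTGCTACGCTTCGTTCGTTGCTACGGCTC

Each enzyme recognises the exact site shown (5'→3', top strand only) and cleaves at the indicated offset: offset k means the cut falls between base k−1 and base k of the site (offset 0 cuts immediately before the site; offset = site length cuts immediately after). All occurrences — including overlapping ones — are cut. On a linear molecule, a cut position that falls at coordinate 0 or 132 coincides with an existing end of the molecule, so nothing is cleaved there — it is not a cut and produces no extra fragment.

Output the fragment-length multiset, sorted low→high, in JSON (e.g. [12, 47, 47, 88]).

[4,4,4,6,8,8,8,9,9,10,14,16,16,16]

Site scan:
  PtaV TCGT/3: at [47, 55, 90, 113, 117] ⇒ [50, 58, 93, 116, 120]
  VbrV GCTACG/2: at [2, 18, 26, 32, 72, 82, 105, 122] ⇒ [4, 20, 28, 34, 74, 84, 107, 124]

All cut coordinates (distinct, sorted): [4, 20, 28, 34, 50, 58, 74, 84, 93, 107, 116, 120, 124]

Fragment lengths:
  [0,4): 4 bp
  [4,20): 16 bp
  [20,28): 8 bp
  [28,34): 6 bp
  [34,50): 16 bp
  [50,58): 8 bp
  [58,74): 16 bp
  [74,84): 10 bp
  [84,93): 9 bp
  [93,107): 14 bp
  [107,116): 9 bp
  [116,120): 4 bp
  [120,124): 4 bp
  [124,132): 8 bp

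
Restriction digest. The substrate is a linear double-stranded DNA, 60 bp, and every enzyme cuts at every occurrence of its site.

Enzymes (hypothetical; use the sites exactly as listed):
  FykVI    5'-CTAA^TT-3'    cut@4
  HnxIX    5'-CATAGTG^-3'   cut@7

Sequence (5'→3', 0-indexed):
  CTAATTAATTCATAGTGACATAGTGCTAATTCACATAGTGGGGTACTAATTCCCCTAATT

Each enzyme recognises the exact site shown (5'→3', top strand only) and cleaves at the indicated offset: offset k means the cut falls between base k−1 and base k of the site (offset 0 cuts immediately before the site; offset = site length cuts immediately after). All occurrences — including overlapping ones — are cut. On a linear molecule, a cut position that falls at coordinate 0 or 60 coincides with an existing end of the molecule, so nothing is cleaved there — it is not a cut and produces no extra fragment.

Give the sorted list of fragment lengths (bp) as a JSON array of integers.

[2,4,4,8,9,9,11,13]

Per-enzyme occurrences:
  FykVI (CTAATT, off=4): starts [0, 25, 45, 54] → cuts [4, 29, 49, 58]
  HnxIX (CATAGTG, off=7): starts [10, 18, 33] → cuts [17, 25, 40]

All cut coordinates (distinct, sorted): [4, 17, 25, 29, 40, 49, 58]

Fragment lengths:
  [0,4): 4 bp
  [4,17): 13 bp
  [17,25): 8 bp
  [25,29): 4 bp
  [29,40): 11 bp
  [40,49): 9 bp
  [49,58): 9 bp
  [58,60): 2 bp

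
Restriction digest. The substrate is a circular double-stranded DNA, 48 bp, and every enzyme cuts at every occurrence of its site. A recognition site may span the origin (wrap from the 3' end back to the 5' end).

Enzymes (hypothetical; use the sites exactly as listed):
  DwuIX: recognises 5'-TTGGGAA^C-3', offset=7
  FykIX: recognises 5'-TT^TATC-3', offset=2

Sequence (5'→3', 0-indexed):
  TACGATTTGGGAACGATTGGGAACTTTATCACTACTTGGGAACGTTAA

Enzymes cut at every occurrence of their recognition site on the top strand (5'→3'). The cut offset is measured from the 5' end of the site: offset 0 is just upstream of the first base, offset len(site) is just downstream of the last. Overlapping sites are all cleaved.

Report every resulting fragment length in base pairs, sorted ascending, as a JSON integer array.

Site scan:
  DwuIX TTGGGAAC/7: at [6, 16, 35] ⇒ [13, 23, 42]
  FykIX TTTATC/2: at [24] ⇒ [26]

All cut coordinates (distinct, sorted): [13, 23, 26, 42]

Fragment lengths:
  13→23: 10 bp
  23→26: 3 bp
  26→42: 16 bp
  42→13 (wrap): 48-42+13 = 19 bp

[3,10,16,19]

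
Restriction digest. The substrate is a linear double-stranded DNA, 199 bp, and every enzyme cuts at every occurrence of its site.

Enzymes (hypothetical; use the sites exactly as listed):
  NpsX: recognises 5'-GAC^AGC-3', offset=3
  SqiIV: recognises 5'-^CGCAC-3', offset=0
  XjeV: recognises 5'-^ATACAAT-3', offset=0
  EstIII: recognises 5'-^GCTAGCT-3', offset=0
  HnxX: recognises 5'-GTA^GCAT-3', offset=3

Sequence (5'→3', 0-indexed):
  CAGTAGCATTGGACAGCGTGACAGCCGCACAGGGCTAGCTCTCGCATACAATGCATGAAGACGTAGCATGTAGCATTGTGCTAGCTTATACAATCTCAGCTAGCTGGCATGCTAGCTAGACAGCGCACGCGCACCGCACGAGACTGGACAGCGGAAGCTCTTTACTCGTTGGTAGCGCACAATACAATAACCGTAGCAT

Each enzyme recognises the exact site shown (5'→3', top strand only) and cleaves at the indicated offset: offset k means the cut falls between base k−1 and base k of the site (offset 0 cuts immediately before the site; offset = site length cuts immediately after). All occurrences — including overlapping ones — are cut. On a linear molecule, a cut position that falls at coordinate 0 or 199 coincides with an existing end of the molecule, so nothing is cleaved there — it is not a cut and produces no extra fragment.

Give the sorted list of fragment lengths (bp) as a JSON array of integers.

Scan for sites:
  NpsX GACAGC/3: at [11, 19, 118, 146] ⇒ [14, 22, 121, 149]
  SqiIV CGCAC/0: at [25, 123, 129, 134, 175] ⇒ [25, 123, 129, 134, 175]
  XjeV ATACAAT/0: at [45, 87, 181] ⇒ [45, 87, 181]
  EstIII GCTAGCT/0: at [33, 79, 98, 110] ⇒ [33, 79, 98, 110]
  HnxX GTAGCAT/3: at [2, 62, 69, 192] ⇒ [5, 65, 72, 195]

Pooled cuts: [5, 14, 22, 25, 33, 45, 65, 72, 79, 87, 98, 110, 121, 123, 129, 134, 149, 175, 181, 195]

Fragment lengths:
  [0,5): 5 bp
  [5,14): 9 bp
  [14,22): 8 bp
  [22,25): 3 bp
  [25,33): 8 bp
  [33,45): 12 bp
  [45,65): 20 bp
  [65,72): 7 bp
  [72,79): 7 bp
  [79,87): 8 bp
  [87,98): 11 bp
  [98,110): 12 bp
  [110,121): 11 bp
  [121,123): 2 bp
  [123,129): 6 bp
  [129,134): 5 bp
  [134,149): 15 bp
  [149,175): 26 bp
  [175,181): 6 bp
  [181,195): 14 bp
  [195,199): 4 bp

[2,3,4,5,5,6,6,7,7,8,8,8,9,11,11,12,12,14,15,20,26]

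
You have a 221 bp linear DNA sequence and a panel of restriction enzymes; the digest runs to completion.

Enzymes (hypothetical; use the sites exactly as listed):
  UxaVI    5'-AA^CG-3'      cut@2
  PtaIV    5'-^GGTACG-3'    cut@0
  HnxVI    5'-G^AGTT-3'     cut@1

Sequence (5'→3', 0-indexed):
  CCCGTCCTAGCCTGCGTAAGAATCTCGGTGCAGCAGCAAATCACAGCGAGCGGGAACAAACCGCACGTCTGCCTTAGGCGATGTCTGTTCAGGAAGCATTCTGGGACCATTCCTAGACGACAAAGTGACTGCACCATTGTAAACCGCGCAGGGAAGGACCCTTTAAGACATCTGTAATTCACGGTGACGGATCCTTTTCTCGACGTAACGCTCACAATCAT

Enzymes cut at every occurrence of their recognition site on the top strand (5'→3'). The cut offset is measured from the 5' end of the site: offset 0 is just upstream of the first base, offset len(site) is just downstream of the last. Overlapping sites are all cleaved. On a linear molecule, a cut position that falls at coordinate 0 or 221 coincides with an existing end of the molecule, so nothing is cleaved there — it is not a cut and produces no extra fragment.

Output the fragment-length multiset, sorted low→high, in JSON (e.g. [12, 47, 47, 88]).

[13,208]

Per-enzyme occurrences:
  UxaVI AACG/2: at [206] ⇒ [208]
  PtaIV (GGTACG, off=0): no sites
  HnxVI (GAGTT, off=1): no sites

All cut coordinates (distinct, sorted): [208]

Fragments:
  [0,208): 208 bp
  [208,221): 13 bp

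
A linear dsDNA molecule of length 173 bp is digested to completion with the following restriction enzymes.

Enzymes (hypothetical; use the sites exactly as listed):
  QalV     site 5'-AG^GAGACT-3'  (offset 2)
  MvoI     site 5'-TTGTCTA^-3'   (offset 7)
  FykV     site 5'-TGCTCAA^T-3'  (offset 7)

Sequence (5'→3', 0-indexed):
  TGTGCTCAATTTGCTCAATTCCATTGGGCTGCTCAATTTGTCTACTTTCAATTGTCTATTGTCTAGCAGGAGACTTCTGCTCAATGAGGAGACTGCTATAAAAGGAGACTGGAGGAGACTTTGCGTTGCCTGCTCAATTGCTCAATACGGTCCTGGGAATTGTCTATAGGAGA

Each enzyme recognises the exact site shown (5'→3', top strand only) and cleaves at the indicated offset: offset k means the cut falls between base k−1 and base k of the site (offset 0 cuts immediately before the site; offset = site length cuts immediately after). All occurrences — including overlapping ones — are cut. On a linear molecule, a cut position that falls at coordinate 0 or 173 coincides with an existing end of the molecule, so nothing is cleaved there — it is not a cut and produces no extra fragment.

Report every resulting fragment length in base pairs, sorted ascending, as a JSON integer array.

Site scan:
  QalV (AGGAGACT, off=2): starts [67, 86, 102, 112] → cuts [69, 88, 104, 114]
  MvoI (TTGTCTA, off=7): starts [37, 51, 58, 159] → cuts [44, 58, 65, 166]
  FykV (TGCTCAAT, off=7): starts [2, 11, 29, 77, 130, 138] → cuts [9, 18, 36, 84, 137, 145]

Pooled cuts: [9, 18, 36, 44, 58, 65, 69, 84, 88, 104, 114, 137, 145, 166]

Fragment lengths:
  [0,9): 9 bp
  [9,18): 9 bp
  [18,36): 18 bp
  [36,44): 8 bp
  [44,58): 14 bp
  [58,65): 7 bp
  [65,69): 4 bp
  [69,84): 15 bp
  [84,88): 4 bp
  [88,104): 16 bp
  [104,114): 10 bp
  [114,137): 23 bp
  [137,145): 8 bp
  [145,166): 21 bp
  [166,173): 7 bp

[4,4,7,7,8,8,9,9,10,14,15,16,18,21,23]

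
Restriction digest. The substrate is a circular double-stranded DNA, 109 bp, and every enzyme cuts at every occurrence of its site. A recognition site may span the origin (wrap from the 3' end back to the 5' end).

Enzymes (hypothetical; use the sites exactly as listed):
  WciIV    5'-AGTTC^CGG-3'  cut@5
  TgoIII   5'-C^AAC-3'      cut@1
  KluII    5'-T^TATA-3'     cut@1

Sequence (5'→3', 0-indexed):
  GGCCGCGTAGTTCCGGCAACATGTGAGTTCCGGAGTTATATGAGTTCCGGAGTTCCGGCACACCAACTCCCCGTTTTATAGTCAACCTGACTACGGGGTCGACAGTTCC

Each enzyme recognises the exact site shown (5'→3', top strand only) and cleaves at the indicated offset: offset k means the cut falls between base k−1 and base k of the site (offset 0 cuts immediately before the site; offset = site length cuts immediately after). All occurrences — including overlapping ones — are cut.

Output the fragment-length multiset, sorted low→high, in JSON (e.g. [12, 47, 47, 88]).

[4,6,7,8,9,11,12,13,14,25]

Per-enzyme occurrences:
  WciIV AGTTCCGG/5: at [8, 25, 42, 50, 103] ⇒ [13, 30, 47, 55, 108]
  TgoIII CAAC/1: at [16, 63, 82] ⇒ [17, 64, 83]
  KluII TTATA/1: at [35, 75] ⇒ [36, 76]

All cut coordinates (distinct, sorted): [13, 17, 30, 36, 47, 55, 64, 76, 83, 108]

Fragment lengths:
  13→17: 4 bp
  17→30: 13 bp
  30→36: 6 bp
  36→47: 11 bp
  47→55: 8 bp
  55→64: 9 bp
  64→76: 12 bp
  76→83: 7 bp
  83→108: 25 bp
  108→13 (wrap): 109-108+13 = 14 bp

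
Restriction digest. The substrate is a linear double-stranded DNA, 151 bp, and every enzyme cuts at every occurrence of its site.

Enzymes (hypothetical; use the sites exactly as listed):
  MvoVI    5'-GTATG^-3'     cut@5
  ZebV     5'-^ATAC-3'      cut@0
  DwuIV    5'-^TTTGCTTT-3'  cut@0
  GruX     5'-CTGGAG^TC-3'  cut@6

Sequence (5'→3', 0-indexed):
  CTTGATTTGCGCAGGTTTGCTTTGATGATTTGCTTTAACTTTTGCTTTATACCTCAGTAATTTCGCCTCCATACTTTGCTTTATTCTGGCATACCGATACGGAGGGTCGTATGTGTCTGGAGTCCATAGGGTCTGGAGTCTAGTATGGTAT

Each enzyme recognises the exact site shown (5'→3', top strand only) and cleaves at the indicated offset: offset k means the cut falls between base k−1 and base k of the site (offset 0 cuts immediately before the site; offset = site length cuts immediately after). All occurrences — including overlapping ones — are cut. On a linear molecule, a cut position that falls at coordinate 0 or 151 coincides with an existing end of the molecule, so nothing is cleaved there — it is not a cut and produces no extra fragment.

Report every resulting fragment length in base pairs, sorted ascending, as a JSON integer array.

[4,4,6,8,9,9,12,13,15,16,16,17,22]

Per-enzyme occurrences:
  MvoVI GTATG/5: at [108, 142] ⇒ [113, 147]
  ZebV ATAC/0: at [48, 70, 90, 96] ⇒ [48, 70, 90, 96]
  DwuIV TTTGCTTT/0: at [15, 28, 40, 74] ⇒ [15, 28, 40, 74]
  GruX CTGGAGTC/6: at [116, 132] ⇒ [122, 138]

Pooled cuts: [15, 28, 40, 48, 70, 74, 90, 96, 113, 122, 138, 147]

Fragment lengths:
  [0,15): 15 bp
  [15,28): 13 bp
  [28,40): 12 bp
  [40,48): 8 bp
  [48,70): 22 bp
  [70,74): 4 bp
  [74,90): 16 bp
  [90,96): 6 bp
  [96,113): 17 bp
  [113,122): 9 bp
  [122,138): 16 bp
  [138,147): 9 bp
  [147,151): 4 bp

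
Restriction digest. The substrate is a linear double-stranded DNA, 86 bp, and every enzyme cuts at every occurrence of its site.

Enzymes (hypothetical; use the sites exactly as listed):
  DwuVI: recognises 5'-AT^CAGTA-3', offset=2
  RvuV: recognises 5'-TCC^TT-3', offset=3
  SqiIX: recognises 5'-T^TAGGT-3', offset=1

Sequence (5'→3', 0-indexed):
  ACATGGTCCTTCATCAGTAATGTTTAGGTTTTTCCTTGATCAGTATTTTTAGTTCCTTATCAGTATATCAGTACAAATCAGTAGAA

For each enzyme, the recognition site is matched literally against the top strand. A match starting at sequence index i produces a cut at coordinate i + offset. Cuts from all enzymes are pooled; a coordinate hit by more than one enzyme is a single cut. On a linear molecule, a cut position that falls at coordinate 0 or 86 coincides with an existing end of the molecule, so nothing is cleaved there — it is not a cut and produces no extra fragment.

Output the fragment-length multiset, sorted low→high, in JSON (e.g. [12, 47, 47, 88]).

[4,5,5,8,8,9,10,10,11,16]

Scan for sites:
  DwuVI ATCAGTA/2: at [12, 38, 58, 66, 76] ⇒ [14, 40, 60, 68, 78]
  RvuV TCCTT/3: at [6, 32, 53] ⇒ [9, 35, 56]
  SqiIX TTAGGT/1: at [23] ⇒ [24]

All cut coordinates (distinct, sorted): [9, 14, 24, 35, 40, 56, 60, 68, 78]

Fragments:
  [0,9): 9 bp
  [9,14): 5 bp
  [14,24): 10 bp
  [24,35): 11 bp
  [35,40): 5 bp
  [40,56): 16 bp
  [56,60): 4 bp
  [60,68): 8 bp
  [68,78): 10 bp
  [78,86): 8 bp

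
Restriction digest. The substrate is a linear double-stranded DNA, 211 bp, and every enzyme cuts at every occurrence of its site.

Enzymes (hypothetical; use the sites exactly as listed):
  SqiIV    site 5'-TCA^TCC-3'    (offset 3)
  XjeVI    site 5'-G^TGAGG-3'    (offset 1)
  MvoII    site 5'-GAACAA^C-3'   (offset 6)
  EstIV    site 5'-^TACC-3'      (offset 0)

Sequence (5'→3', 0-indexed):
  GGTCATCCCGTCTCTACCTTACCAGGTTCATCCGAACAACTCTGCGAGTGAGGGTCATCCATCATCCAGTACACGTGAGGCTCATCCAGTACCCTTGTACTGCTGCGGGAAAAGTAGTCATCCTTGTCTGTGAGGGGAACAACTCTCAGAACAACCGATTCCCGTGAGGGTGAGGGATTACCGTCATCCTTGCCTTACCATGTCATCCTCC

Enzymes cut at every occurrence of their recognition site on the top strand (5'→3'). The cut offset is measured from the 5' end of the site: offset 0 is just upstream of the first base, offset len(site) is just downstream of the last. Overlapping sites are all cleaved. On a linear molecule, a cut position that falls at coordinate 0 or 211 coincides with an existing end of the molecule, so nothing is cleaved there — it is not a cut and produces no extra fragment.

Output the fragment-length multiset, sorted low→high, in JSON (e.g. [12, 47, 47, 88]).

Site scan:
  SqiIV TCATCC/3: at [2, 27, 54, 61, 81, 117, 183, 202] ⇒ [5, 30, 57, 64, 84, 120, 186, 205]
  XjeVI GTGAGG/1: at [47, 74, 129, 163, 169] ⇒ [48, 75, 130, 164, 170]
  MvoII GAACAAC/6: at [33, 136, 148] ⇒ [39, 142, 154]
  EstIV TACC/0: at [14, 19, 89, 178, 195] ⇒ [14, 19, 89, 178, 195]

Pooled cuts: [5, 14, 19, 30, 39, 48, 57, 64, 75, 84, 89, 120, 130, 142, 154, 164, 170, 178, 186, 195, 205]

Fragments:
  [0,5): 5 bp
  [5,14): 9 bp
  [14,19): 5 bp
  [19,30): 11 bp
  [30,39): 9 bp
  [39,48): 9 bp
  [48,57): 9 bp
  [57,64): 7 bp
  [64,75): 11 bp
  [75,84): 9 bp
  [84,89): 5 bp
  [89,120): 31 bp
  [120,130): 10 bp
  [130,142): 12 bp
  [142,154): 12 bp
  [154,164): 10 bp
  [164,170): 6 bp
  [170,178): 8 bp
  [178,186): 8 bp
  [186,195): 9 bp
  [195,205): 10 bp
  [205,211): 6 bp

[5,5,5,6,6,7,8,8,9,9,9,9,9,9,10,10,10,11,11,12,12,31]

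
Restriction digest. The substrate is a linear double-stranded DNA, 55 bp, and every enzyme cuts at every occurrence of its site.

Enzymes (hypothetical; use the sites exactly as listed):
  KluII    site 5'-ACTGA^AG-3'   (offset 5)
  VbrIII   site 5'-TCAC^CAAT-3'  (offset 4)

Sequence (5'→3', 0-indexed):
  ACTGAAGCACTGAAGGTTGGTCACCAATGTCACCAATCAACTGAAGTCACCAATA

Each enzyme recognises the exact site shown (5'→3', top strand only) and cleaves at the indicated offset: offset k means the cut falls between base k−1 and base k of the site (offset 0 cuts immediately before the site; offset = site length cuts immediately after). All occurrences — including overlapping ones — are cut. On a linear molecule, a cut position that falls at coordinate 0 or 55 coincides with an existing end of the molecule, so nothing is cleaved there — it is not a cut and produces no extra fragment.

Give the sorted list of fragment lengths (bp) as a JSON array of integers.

Scan for sites:
  KluII ACTGAAG/5: at [0, 8, 39] ⇒ [5, 13, 44]
  VbrIII TCACCAAT/4: at [20, 29, 46] ⇒ [24, 33, 50]

All cut coordinates (distinct, sorted): [5, 13, 24, 33, 44, 50]

Fragment lengths:
  [0,5): 5 bp
  [5,13): 8 bp
  [13,24): 11 bp
  [24,33): 9 bp
  [33,44): 11 bp
  [44,50): 6 bp
  [50,55): 5 bp

[5,5,6,8,9,11,11]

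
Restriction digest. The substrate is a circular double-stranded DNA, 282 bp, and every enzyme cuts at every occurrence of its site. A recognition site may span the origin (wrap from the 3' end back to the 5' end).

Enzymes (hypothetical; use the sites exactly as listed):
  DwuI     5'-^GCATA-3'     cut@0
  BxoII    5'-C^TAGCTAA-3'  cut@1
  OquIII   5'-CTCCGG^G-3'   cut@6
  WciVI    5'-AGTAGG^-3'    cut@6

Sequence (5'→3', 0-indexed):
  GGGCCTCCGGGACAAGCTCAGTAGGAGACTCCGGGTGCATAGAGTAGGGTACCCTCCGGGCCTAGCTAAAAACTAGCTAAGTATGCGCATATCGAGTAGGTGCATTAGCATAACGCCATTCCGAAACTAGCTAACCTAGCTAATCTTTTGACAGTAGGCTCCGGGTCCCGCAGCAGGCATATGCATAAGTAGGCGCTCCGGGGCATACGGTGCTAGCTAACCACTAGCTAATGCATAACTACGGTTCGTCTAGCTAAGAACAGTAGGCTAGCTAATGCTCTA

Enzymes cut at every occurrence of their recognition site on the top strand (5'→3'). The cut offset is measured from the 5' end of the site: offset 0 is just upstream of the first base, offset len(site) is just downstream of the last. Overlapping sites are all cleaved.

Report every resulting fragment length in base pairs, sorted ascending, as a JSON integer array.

[1,1,2,3,6,6,7,8,8,9,9,11,11,11,11,11,12,12,13,14,15,17,18,20,22,24]

Scan for sites:
  DwuI (GCATA, off=0): starts [36, 86, 107, 176, 182, 202, 232] → cuts [36, 86, 107, 176, 182, 202, 232]
  BxoII (CTAGCTAA, off=1): starts [61, 72, 126, 135, 212, 223, 249, 267] → cuts [62, 73, 127, 136, 213, 224, 250, 268]
  OquIII (CTCCGGG, off=6): starts [4, 28, 53, 158, 195] → cuts [10, 34, 59, 164, 201]
  WciVI (AGTAGG, off=6): starts [19, 42, 94, 152, 187, 261] → cuts [25, 48, 100, 158, 193, 267]

Pooled cuts: [10, 25, 34, 36, 48, 59, 62, 73, 86, 100, 107, 127, 136, 158, 164, 176, 182, 193, 201, 202, 213, 224, 232, 250, 267, 268]

Fragments:
  10→25: 15 bp
  25→34: 9 bp
  34→36: 2 bp
  36→48: 12 bp
  48→59: 11 bp
  59→62: 3 bp
  62→73: 11 bp
  73→86: 13 bp
  86→100: 14 bp
  100→107: 7 bp
  107→127: 20 bp
  127→136: 9 bp
  136→158: 22 bp
  158→164: 6 bp
  164→176: 12 bp
  176→182: 6 bp
  182→193: 11 bp
  193→201: 8 bp
  201→202: 1 bp
  202→213: 11 bp
  213→224: 11 bp
  224→232: 8 bp
  232→250: 18 bp
  250→267: 17 bp
  267→268: 1 bp
  268→10 (wrap): 282-268+10 = 24 bp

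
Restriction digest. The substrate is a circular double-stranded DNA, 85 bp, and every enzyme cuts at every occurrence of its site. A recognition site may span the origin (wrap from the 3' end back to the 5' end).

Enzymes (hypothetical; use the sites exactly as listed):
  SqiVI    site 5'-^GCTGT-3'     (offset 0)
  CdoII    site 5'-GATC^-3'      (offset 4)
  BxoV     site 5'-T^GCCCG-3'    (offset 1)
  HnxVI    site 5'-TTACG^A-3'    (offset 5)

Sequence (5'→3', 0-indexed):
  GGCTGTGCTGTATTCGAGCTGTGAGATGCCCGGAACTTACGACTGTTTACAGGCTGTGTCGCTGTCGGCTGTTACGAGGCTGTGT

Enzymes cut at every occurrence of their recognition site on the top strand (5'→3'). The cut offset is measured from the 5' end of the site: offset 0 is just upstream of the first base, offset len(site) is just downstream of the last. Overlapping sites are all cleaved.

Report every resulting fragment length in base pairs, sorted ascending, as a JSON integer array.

Per-enzyme occurrences:
  SqiVI GCTGT/0: at [1, 6, 17, 52, 60, 67, 78] ⇒ [1, 6, 17, 52, 60, 67, 78]
  CdoII (GATC, off=4): no sites
  BxoV TGCCCG/1: at [26] ⇒ [27]
  HnxVI TTACGA/5: at [36, 71] ⇒ [41, 76]

All cut coordinates (distinct, sorted): [1, 6, 17, 27, 41, 52, 60, 67, 76, 78]

Fragments:
  1→6: 5 bp
  6→17: 11 bp
  17→27: 10 bp
  27→41: 14 bp
  41→52: 11 bp
  52→60: 8 bp
  60→67: 7 bp
  67→76: 9 bp
  76→78: 2 bp
  78→1 (wrap): 85-78+1 = 8 bp

[2,5,7,8,8,9,10,11,11,14]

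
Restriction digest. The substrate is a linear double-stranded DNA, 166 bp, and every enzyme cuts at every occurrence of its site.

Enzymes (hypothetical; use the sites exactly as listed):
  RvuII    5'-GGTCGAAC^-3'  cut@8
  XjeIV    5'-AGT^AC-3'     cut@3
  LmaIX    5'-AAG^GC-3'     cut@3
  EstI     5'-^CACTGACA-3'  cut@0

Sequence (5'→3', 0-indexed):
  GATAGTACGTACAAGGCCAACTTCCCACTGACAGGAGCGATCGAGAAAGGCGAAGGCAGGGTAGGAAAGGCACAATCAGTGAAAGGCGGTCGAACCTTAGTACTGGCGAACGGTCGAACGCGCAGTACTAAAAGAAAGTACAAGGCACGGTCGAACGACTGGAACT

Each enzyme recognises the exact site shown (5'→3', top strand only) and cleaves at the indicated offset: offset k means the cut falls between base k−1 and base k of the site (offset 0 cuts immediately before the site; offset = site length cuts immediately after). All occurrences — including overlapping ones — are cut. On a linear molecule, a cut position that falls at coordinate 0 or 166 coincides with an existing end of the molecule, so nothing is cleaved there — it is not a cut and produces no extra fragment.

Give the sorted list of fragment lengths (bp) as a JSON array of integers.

Scan for sites:
  RvuII GGTCGAAC/8: at [87, 111, 148] ⇒ [95, 119, 156]
  XjeIV AGTAC/3: at [3, 98, 123, 136] ⇒ [6, 101, 126, 139]
  LmaIX AAGGC/3: at [12, 46, 52, 66, 82, 141] ⇒ [15, 49, 55, 69, 85, 144]
  EstI CACTGACA/0: at [25] ⇒ [25]

Pooled cuts: [6, 15, 25, 49, 55, 69, 85, 95, 101, 119, 126, 139, 144, 156]

Fragment lengths:
  [0,6): 6 bp
  [6,15): 9 bp
  [15,25): 10 bp
  [25,49): 24 bp
  [49,55): 6 bp
  [55,69): 14 bp
  [69,85): 16 bp
  [85,95): 10 bp
  [95,101): 6 bp
  [101,119): 18 bp
  [119,126): 7 bp
  [126,139): 13 bp
  [139,144): 5 bp
  [144,156): 12 bp
  [156,166): 10 bp

[5,6,6,6,7,9,10,10,10,12,13,14,16,18,24]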